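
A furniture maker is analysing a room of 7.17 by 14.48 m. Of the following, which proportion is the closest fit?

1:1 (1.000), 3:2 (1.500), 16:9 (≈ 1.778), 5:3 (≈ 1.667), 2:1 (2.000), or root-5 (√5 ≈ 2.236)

14.48/7.17 ≈ 2.020. Nearest candidates are 2:1 (2.000, off by 0.020) and root-5 (2.236, off by 0.216).

2:1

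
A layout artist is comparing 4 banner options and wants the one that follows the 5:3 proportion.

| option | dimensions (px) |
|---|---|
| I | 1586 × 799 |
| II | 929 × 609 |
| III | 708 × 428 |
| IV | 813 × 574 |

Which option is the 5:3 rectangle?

Ratios (long/short): I ≈ 1.985; II ≈ 1.525; III ≈ 1.654; IV ≈ 1.416.
5:3 ≈ 1.667; option III is nearest (Δ 0.013).

III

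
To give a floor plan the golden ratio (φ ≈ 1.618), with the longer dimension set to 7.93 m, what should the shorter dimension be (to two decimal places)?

4.90 m

golden ratio ≈ 1.61803.
Shorter side = 7.93 ÷ 1.61803 ≈ 4.9010 → 4.90 m.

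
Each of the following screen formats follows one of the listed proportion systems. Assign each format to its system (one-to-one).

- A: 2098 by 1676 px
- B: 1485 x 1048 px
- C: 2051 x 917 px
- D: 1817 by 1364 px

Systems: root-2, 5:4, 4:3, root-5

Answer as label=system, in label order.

A=5:4, B=root-2, C=root-5, D=4:3

A = 2098/1676 ≈ 1.252 → 5:4 (1.250)
B = 1485/1048 ≈ 1.417 → root-2 (1.414)
C = 2051/917 ≈ 2.237 → root-5 (2.236)
D = 1817/1364 ≈ 1.332 → 4:3 (1.333)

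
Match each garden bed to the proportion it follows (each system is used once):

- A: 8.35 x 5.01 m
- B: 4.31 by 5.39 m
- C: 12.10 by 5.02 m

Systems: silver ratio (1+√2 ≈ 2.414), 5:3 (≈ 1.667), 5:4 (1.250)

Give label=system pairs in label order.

Ratios: A ≈ 1.667; B ≈ 1.251; C ≈ 2.410.
Targets: silver ratio ≈ 2.414; 5:3 ≈ 1.667; 5:4 ≈ 1.250.

A=5:3, B=5:4, C=silver ratio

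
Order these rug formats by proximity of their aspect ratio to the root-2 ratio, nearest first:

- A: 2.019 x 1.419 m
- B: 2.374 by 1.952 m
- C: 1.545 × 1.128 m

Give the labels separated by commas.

A: 2.019/1.419 ≈ 1.423 → |1.423 − 1.414| = 0.009
B: 2.374/1.952 ≈ 1.216 → |1.216 − 1.414| = 0.198
C: 1.545/1.128 ≈ 1.370 → |1.370 − 1.414| = 0.044

A, C, B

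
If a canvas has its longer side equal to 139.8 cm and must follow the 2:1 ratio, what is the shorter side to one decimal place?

2:1 = 2.00000.
Shorter side = 139.8 ÷ 2.00000 ≈ 69.900 → 69.9 cm.

69.9 cm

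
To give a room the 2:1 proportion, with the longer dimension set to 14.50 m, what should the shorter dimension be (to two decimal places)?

2:1 = 2.00000.
Shorter side = 14.50 ÷ 2.00000 ≈ 7.2500 → 7.25 m.

7.25 m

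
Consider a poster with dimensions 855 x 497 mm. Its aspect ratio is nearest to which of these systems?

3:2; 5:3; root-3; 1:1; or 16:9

Ratio = 855 / 497 ≈ 1.720.
Distances: 3:2 1.500 (Δ 0.220); 5:3 1.667 (Δ 0.053); root-3 1.732 (Δ 0.012); 1:1 1.000 (Δ 0.720); 16:9 1.778 (Δ 0.058).

root-3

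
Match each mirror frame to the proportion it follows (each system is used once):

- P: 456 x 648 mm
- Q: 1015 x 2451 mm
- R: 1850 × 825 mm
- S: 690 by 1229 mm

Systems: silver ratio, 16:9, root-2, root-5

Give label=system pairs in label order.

P=root-2, Q=silver ratio, R=root-5, S=16:9

P = 648/456 ≈ 1.421 → root-2 (1.414)
Q = 2451/1015 ≈ 2.415 → silver ratio (2.414)
R = 1850/825 ≈ 2.242 → root-5 (2.236)
S = 1229/690 ≈ 1.781 → 16:9 (1.778)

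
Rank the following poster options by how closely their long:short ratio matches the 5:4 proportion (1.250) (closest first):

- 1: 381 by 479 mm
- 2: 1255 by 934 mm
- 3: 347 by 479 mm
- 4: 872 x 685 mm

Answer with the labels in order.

1, 4, 2, 3

Ratios: 1 = 479 / 381 ≈ 1.257; 2 = 1255 / 934 ≈ 1.344; 3 = 479 / 347 ≈ 1.380; 4 = 872 / 685 ≈ 1.273.
|Δ from 1.250|: 1 0.007; 2 0.094; 3 0.130; 4 0.023.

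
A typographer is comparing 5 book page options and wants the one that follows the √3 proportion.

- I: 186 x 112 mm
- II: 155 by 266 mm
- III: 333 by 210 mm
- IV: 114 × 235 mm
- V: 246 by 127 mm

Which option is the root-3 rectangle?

Target root-3 ≈ 1.732.
I: 1.661 (Δ0.071)  II: 1.716 (Δ0.016)  III: 1.586 (Δ0.146)  IV: 2.061 (Δ0.329)  V: 1.937 (Δ0.205)

II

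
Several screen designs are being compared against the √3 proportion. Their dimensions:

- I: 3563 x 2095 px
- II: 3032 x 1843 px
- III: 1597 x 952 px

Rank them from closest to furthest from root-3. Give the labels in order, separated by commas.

I, III, II

Ratios: I = 3563 / 2095 ≈ 1.701; II = 3032 / 1843 ≈ 1.645; III = 1597 / 952 ≈ 1.678.
|Δ from 1.732|: I 0.031; II 0.087; III 0.054.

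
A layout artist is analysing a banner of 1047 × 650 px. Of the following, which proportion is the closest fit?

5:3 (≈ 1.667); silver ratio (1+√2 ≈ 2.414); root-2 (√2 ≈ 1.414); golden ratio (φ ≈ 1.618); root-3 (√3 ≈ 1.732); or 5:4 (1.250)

golden ratio

1047/650 ≈ 1.611. Nearest candidates are golden ratio (1.618, off by 0.007) and 5:3 (1.667, off by 0.056).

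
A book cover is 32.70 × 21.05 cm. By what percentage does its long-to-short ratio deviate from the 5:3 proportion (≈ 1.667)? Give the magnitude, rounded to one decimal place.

6.8%

Ratio = 32.70 / 21.05 ≈ 1.5534.
Ideal 5:3 ≈ 1.6667. |1.5534 − 1.6667| / 1.6667 ≈ 6.80% → 6.8%.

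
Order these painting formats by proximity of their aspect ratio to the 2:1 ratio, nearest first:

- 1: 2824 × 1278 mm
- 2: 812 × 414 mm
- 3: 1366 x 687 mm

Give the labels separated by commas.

Ratios: 1 = 2824 / 1278 ≈ 2.210; 2 = 812 / 414 ≈ 1.961; 3 = 1366 / 687 ≈ 1.988.
|Δ from 2.000|: 1 0.210; 2 0.039; 3 0.012.

3, 2, 1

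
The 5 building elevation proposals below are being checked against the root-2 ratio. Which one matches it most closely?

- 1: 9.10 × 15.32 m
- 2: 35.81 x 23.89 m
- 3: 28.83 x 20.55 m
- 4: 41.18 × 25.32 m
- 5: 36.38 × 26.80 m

Ratios (long/short): 1 ≈ 1.684; 2 ≈ 1.499; 3 ≈ 1.403; 4 ≈ 1.626; 5 ≈ 1.357.
root-2 ≈ 1.414; option 3 is nearest (Δ 0.011).

3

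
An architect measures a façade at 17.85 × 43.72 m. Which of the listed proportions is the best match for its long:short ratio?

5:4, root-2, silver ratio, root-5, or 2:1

silver ratio

Ratio = 43.72 / 17.85 ≈ 2.449.
Distances: 5:4 1.250 (Δ 1.199); root-2 1.414 (Δ 1.035); silver ratio 2.414 (Δ 0.035); root-5 2.236 (Δ 0.213); 2:1 2.000 (Δ 0.449).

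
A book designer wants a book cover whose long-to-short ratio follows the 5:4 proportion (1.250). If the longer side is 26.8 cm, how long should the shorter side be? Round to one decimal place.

21.4 cm

5:4 = 1.25000.
Shorter side = 26.8 ÷ 1.25000 ≈ 21.440 → 21.4 cm.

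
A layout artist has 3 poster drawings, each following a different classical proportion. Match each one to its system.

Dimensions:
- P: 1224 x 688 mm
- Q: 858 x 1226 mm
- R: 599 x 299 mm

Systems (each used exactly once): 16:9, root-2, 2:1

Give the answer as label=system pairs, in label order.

Ratios: P ≈ 1.779; Q ≈ 1.429; R ≈ 2.003.
Targets: 16:9 ≈ 1.778; root-2 ≈ 1.414; 2:1 ≈ 2.000.

P=16:9, Q=root-2, R=2:1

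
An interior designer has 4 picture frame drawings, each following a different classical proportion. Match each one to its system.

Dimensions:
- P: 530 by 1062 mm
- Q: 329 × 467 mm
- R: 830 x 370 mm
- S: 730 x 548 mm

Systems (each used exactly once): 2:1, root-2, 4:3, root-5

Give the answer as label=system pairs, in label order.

P = 1062/530 ≈ 2.004 → 2:1 (2.000)
Q = 467/329 ≈ 1.419 → root-2 (1.414)
R = 830/370 ≈ 2.243 → root-5 (2.236)
S = 730/548 ≈ 1.332 → 4:3 (1.333)

P=2:1, Q=root-2, R=root-5, S=4:3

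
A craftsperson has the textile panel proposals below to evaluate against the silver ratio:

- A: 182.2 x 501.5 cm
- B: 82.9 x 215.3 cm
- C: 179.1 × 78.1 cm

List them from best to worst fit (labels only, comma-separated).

Ratios: A = 501.5 / 182.2 ≈ 2.752; B = 215.3 / 82.9 ≈ 2.597; C = 179.1 / 78.1 ≈ 2.293.
|Δ from 2.414|: A 0.338; B 0.183; C 0.121.

C, B, A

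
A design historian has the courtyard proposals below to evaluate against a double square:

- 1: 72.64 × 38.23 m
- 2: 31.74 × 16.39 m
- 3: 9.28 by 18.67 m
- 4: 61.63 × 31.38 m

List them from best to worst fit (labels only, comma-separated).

3, 4, 2, 1

1: 72.64/38.23 ≈ 1.900 → |1.900 − 2.000| = 0.100
2: 31.74/16.39 ≈ 1.937 → |1.937 − 2.000| = 0.063
3: 18.67/9.28 ≈ 2.012 → |2.012 − 2.000| = 0.012
4: 61.63/31.38 ≈ 1.964 → |1.964 − 2.000| = 0.036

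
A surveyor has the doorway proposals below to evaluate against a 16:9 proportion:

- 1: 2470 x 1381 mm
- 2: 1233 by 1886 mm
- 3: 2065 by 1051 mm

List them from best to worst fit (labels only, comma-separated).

Ratios: 1 = 2470 / 1381 ≈ 1.789; 2 = 1886 / 1233 ≈ 1.530; 3 = 2065 / 1051 ≈ 1.965.
|Δ from 1.778|: 1 0.011; 2 0.248; 3 0.187.

1, 3, 2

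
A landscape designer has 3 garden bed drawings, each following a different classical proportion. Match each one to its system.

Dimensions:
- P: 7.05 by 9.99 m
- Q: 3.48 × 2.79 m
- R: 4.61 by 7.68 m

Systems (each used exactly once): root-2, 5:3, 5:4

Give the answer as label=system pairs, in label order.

Ratios: P ≈ 1.417; Q ≈ 1.247; R ≈ 1.666.
Targets: root-2 ≈ 1.414; 5:3 ≈ 1.667; 5:4 ≈ 1.250.

P=root-2, Q=5:4, R=5:3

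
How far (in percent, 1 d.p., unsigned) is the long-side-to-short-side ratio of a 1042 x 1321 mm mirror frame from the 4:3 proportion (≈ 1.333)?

Ratio = 1321 / 1042 ≈ 1.2678.
Ideal 4:3 ≈ 1.3333. |1.2678 − 1.3333| / 1.3333 ≈ 4.91% → 4.9%.

4.9%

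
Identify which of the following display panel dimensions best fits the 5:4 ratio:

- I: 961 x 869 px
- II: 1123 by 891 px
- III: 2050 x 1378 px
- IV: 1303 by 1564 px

Ratios (long/short): I ≈ 1.106; II ≈ 1.260; III ≈ 1.488; IV ≈ 1.200.
5:4 ≈ 1.250; option II is nearest (Δ 0.010).

II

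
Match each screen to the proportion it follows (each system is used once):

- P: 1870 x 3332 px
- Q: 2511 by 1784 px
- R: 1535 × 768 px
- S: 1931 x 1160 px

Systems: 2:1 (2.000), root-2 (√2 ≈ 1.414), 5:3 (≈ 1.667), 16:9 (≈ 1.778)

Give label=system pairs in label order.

P=16:9, Q=root-2, R=2:1, S=5:3

Ratios: P ≈ 1.782; Q ≈ 1.408; R ≈ 1.999; S ≈ 1.665.
Targets: 2:1 ≈ 2.000; root-2 ≈ 1.414; 5:3 ≈ 1.667; 16:9 ≈ 1.778.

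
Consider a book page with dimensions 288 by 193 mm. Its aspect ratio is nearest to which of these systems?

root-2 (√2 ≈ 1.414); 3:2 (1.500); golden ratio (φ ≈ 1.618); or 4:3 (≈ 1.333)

3:2

288/193 ≈ 1.492. Nearest candidates are 3:2 (1.500, off by 0.008) and root-2 (1.414, off by 0.078).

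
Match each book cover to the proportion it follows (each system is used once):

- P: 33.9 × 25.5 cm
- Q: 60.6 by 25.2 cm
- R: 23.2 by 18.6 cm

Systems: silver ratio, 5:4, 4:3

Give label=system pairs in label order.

P=4:3, Q=silver ratio, R=5:4

Ratios: P ≈ 1.329; Q ≈ 2.405; R ≈ 1.247.
Targets: silver ratio ≈ 2.414; 5:4 ≈ 1.250; 4:3 ≈ 1.333.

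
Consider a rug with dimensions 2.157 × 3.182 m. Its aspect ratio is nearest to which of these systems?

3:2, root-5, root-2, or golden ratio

3:2

3.182/2.157 ≈ 1.475. Nearest candidates are 3:2 (1.500, off by 0.025) and root-2 (1.414, off by 0.061).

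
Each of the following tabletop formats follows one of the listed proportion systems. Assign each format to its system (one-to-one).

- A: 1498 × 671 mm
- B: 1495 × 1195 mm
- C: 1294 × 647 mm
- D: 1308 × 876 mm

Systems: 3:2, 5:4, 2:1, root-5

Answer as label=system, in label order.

A=root-5, B=5:4, C=2:1, D=3:2

Ratios: A ≈ 2.232; B ≈ 1.251; C ≈ 2.000; D ≈ 1.493.
Targets: 3:2 ≈ 1.500; 5:4 ≈ 1.250; 2:1 ≈ 2.000; root-5 ≈ 2.236.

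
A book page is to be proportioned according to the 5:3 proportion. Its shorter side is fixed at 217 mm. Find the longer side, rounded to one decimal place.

361.7 mm

5:3 ≈ 1.66667.
Longer side = 217 × 1.66667 ≈ 361.667 → 361.7 mm.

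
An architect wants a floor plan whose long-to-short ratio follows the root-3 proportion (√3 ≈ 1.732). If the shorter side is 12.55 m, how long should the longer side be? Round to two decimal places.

root-3 ≈ 1.73205.
Longer side = 12.55 × 1.73205 ≈ 21.7372 → 21.74 m.

21.74 m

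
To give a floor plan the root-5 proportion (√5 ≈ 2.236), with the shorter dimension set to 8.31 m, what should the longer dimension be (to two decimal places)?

root-5 ≈ 2.23607.
Longer side = 8.31 × 2.23607 ≈ 18.5817 → 18.58 m.

18.58 m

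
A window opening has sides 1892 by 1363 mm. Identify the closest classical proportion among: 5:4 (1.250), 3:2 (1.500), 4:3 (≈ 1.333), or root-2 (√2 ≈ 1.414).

1892/1363 ≈ 1.388. Nearest candidates are root-2 (1.414, off by 0.026) and 4:3 (1.333, off by 0.055).

root-2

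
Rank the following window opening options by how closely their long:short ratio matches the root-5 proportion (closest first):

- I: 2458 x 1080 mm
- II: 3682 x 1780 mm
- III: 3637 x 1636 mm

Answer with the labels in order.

I: 2458/1080 ≈ 2.276 → |2.276 − 2.236| = 0.040
II: 3682/1780 ≈ 2.069 → |2.069 − 2.236| = 0.167
III: 3637/1636 ≈ 2.223 → |2.223 − 2.236| = 0.013

III, I, II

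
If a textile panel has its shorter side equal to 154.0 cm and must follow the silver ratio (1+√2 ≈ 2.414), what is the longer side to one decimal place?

371.8 cm

silver ratio ≈ 2.41421.
Longer side = 154.0 × 2.41421 ≈ 371.788 → 371.8 cm.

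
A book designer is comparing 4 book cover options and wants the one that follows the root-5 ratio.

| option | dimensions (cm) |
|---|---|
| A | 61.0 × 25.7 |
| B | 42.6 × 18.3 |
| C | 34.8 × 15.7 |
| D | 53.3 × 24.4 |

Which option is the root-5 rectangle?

C

Ratios (long/short): A ≈ 2.374; B ≈ 2.328; C ≈ 2.217; D ≈ 2.184.
root-5 ≈ 2.236; option C is nearest (Δ 0.019).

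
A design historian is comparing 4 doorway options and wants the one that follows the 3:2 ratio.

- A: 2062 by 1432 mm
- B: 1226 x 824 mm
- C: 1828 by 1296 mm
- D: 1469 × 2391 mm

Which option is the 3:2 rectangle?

Ratios (long/short): A ≈ 1.440; B ≈ 1.488; C ≈ 1.410; D ≈ 1.628.
3:2 ≈ 1.500; option B is nearest (Δ 0.012).

B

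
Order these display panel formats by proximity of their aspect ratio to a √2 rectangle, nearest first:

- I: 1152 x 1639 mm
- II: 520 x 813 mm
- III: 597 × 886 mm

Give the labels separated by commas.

I: 1639/1152 ≈ 1.423 → |1.423 − 1.414| = 0.009
II: 813/520 ≈ 1.563 → |1.563 − 1.414| = 0.149
III: 886/597 ≈ 1.484 → |1.484 − 1.414| = 0.070

I, III, II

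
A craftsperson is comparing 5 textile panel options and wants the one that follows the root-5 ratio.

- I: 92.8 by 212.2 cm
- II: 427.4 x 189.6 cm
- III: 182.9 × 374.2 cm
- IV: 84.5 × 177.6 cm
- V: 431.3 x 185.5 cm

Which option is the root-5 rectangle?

II

Ratios (long/short): I ≈ 2.287; II ≈ 2.254; III ≈ 2.046; IV ≈ 2.102; V ≈ 2.325.
root-5 ≈ 2.236; option II is nearest (Δ 0.018).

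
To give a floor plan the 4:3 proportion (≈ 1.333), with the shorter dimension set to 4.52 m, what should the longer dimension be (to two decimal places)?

6.03 m

4:3 ≈ 1.33333.
Longer side = 4.52 × 1.33333 ≈ 6.0267 → 6.03 m.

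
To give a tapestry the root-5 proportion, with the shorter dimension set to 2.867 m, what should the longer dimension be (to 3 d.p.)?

6.411 m

root-5 ≈ 2.23607.
Longer side = 2.867 × 2.23607 ≈ 6.41081 → 6.411 m.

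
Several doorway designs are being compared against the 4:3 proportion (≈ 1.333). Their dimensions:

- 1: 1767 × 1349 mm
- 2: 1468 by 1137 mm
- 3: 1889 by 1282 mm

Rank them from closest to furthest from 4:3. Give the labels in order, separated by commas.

1, 2, 3

1: 1767/1349 ≈ 1.310 → |1.310 − 1.333| = 0.023
2: 1468/1137 ≈ 1.291 → |1.291 − 1.333| = 0.042
3: 1889/1282 ≈ 1.473 → |1.473 − 1.333| = 0.140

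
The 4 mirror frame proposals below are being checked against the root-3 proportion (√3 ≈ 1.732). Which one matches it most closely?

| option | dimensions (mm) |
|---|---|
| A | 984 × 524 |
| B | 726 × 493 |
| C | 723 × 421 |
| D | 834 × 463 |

Target root-3 ≈ 1.732.
A: 1.878 (Δ0.146)  B: 1.473 (Δ0.259)  C: 1.717 (Δ0.015)  D: 1.801 (Δ0.069)

C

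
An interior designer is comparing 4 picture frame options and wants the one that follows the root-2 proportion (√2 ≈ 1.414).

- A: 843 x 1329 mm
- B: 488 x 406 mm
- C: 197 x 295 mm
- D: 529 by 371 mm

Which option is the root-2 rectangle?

D

Ratios (long/short): A ≈ 1.577; B ≈ 1.202; C ≈ 1.497; D ≈ 1.426.
root-2 ≈ 1.414; option D is nearest (Δ 0.012).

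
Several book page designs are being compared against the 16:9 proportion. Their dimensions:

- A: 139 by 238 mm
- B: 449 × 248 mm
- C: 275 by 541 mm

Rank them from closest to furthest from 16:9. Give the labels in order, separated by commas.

B, A, C

Ratios: A = 238 / 139 ≈ 1.712; B = 449 / 248 ≈ 1.810; C = 541 / 275 ≈ 1.967.
|Δ from 1.778|: A 0.066; B 0.032; C 0.189.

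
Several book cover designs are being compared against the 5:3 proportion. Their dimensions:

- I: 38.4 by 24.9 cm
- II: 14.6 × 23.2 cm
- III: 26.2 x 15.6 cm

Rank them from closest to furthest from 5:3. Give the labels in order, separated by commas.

Ratios: I = 38.4 / 24.9 ≈ 1.542; II = 23.2 / 14.6 ≈ 1.589; III = 26.2 / 15.6 ≈ 1.679.
|Δ from 1.667|: I 0.125; II 0.078; III 0.012.

III, II, I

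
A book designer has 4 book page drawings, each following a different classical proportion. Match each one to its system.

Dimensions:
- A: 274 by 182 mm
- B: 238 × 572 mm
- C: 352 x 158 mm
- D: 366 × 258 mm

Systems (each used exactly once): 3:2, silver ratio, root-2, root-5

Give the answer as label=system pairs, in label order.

A = 274/182 ≈ 1.505 → 3:2 (1.500)
B = 572/238 ≈ 2.403 → silver ratio (2.414)
C = 352/158 ≈ 2.228 → root-5 (2.236)
D = 366/258 ≈ 1.419 → root-2 (1.414)

A=3:2, B=silver ratio, C=root-5, D=root-2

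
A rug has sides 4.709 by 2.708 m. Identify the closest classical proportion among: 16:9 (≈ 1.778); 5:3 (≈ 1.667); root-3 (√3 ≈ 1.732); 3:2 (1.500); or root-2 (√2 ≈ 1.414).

root-3

Ratio = 4.709 / 2.708 ≈ 1.739.
Distances: 16:9 1.778 (Δ 0.039); 5:3 1.667 (Δ 0.072); root-3 1.732 (Δ 0.007); 3:2 1.500 (Δ 0.239); root-2 1.414 (Δ 0.325).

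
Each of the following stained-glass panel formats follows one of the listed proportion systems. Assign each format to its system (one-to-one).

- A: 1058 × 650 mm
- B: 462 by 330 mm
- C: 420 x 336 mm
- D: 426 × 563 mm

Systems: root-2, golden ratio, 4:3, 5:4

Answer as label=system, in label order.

A=golden ratio, B=root-2, C=5:4, D=4:3

Ratios: A ≈ 1.628; B ≈ 1.400; C ≈ 1.250; D ≈ 1.322.
Targets: root-2 ≈ 1.414; golden ratio ≈ 1.618; 4:3 ≈ 1.333; 5:4 ≈ 1.250.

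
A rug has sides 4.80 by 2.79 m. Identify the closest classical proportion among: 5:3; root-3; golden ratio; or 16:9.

Ratio = 4.80 / 2.79 ≈ 1.720.
Distances: 5:3 1.667 (Δ 0.053); root-3 1.732 (Δ 0.012); golden ratio 1.618 (Δ 0.102); 16:9 1.778 (Δ 0.058).

root-3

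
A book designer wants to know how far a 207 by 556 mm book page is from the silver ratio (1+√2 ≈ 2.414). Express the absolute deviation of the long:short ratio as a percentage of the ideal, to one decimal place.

Ratio = 556 / 207 ≈ 2.6860.
Ideal silver ratio ≈ 2.4142. |2.6860 − 2.4142| / 2.4142 ≈ 11.26% → 11.3%.

11.3%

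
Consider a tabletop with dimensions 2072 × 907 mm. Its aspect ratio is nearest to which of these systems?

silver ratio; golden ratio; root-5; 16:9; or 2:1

root-5

2072/907 ≈ 2.284. Nearest candidates are root-5 (2.236, off by 0.048) and silver ratio (2.414, off by 0.130).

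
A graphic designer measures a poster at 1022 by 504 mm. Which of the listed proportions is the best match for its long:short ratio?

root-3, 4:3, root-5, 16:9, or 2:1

Ratio = 1022 / 504 ≈ 2.028.
Distances: root-3 1.732 (Δ 0.296); 4:3 1.333 (Δ 0.695); root-5 2.236 (Δ 0.208); 16:9 1.778 (Δ 0.250); 2:1 2.000 (Δ 0.028).

2:1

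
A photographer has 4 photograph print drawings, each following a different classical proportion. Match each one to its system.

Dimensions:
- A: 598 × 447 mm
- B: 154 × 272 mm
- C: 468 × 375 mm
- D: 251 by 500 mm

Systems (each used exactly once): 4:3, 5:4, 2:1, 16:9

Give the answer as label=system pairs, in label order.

Ratios: A ≈ 1.338; B ≈ 1.766; C ≈ 1.248; D ≈ 1.992.
Targets: 4:3 ≈ 1.333; 5:4 ≈ 1.250; 2:1 ≈ 2.000; 16:9 ≈ 1.778.

A=4:3, B=16:9, C=5:4, D=2:1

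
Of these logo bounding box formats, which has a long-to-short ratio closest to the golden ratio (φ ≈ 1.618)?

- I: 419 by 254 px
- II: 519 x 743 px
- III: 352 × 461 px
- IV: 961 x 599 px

IV

Target golden ratio ≈ 1.618.
I: 1.650 (Δ0.032)  II: 1.432 (Δ0.186)  III: 1.310 (Δ0.308)  IV: 1.604 (Δ0.014)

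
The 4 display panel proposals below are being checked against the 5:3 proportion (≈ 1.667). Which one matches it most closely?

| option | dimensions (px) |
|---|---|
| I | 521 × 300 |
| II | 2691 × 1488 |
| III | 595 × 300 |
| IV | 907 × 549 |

Target 5:3 ≈ 1.667.
I: 1.737 (Δ0.070)  II: 1.808 (Δ0.141)  III: 1.983 (Δ0.316)  IV: 1.652 (Δ0.015)

IV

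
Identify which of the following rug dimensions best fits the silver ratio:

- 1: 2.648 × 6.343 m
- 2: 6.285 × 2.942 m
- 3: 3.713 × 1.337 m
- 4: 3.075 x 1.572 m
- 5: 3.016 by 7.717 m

Ratios (long/short): 1 ≈ 2.395; 2 ≈ 2.136; 3 ≈ 2.777; 4 ≈ 1.956; 5 ≈ 2.559.
silver ratio ≈ 2.414; option 1 is nearest (Δ 0.019).

1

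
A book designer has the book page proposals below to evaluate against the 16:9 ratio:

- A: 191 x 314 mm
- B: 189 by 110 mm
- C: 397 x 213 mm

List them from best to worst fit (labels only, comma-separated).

A: 314/191 ≈ 1.644 → |1.644 − 1.778| = 0.134
B: 189/110 ≈ 1.718 → |1.718 − 1.778| = 0.060
C: 397/213 ≈ 1.864 → |1.864 − 1.778| = 0.086

B, C, A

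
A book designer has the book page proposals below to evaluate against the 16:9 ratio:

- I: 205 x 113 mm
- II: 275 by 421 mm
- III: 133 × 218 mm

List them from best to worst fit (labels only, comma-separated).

Ratios: I = 205 / 113 ≈ 1.814; II = 421 / 275 ≈ 1.531; III = 218 / 133 ≈ 1.639.
|Δ from 1.778|: I 0.036; II 0.247; III 0.139.

I, III, II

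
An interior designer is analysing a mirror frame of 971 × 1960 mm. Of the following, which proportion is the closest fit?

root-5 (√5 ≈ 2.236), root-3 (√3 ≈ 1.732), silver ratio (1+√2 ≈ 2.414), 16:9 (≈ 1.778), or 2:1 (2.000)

2:1

Ratio = 1960 / 971 ≈ 2.019.
Distances: root-5 2.236 (Δ 0.217); root-3 1.732 (Δ 0.287); silver ratio 2.414 (Δ 0.395); 16:9 1.778 (Δ 0.241); 2:1 2.000 (Δ 0.019).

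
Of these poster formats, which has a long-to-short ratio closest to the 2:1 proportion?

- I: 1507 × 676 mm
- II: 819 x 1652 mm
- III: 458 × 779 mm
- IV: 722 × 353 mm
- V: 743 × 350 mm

II

Ratios (long/short): I ≈ 2.229; II ≈ 2.017; III ≈ 1.701; IV ≈ 2.045; V ≈ 2.123.
2:1 ≈ 2.000; option II is nearest (Δ 0.017).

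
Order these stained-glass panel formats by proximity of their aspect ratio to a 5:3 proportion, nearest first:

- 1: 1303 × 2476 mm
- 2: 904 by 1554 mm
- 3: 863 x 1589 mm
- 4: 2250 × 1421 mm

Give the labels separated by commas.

Ratios: 1 = 2476 / 1303 ≈ 1.900; 2 = 1554 / 904 ≈ 1.719; 3 = 1589 / 863 ≈ 1.841; 4 = 2250 / 1421 ≈ 1.583.
|Δ from 1.667|: 1 0.233; 2 0.052; 3 0.174; 4 0.084.

2, 4, 3, 1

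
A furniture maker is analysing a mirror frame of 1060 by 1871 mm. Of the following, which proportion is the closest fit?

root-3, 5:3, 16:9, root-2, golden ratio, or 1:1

16:9

Ratio = 1871 / 1060 ≈ 1.765.
Distances: root-3 1.732 (Δ 0.033); 5:3 1.667 (Δ 0.098); 16:9 1.778 (Δ 0.013); root-2 1.414 (Δ 0.351); golden ratio 1.618 (Δ 0.147); 1:1 1.000 (Δ 0.765).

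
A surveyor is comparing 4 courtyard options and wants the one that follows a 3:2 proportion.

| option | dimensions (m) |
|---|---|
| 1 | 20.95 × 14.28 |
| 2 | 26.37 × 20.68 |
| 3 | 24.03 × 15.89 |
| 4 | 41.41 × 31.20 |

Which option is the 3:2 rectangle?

3

Ratios (long/short): 1 ≈ 1.467; 2 ≈ 1.275; 3 ≈ 1.512; 4 ≈ 1.327.
3:2 ≈ 1.500; option 3 is nearest (Δ 0.012).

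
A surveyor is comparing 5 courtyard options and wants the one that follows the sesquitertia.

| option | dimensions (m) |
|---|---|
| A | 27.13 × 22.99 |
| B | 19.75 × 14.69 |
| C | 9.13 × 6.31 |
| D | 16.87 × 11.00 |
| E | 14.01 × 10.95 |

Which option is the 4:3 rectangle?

B

Ratios (long/short): A ≈ 1.180; B ≈ 1.344; C ≈ 1.447; D ≈ 1.534; E ≈ 1.279.
4:3 ≈ 1.333; option B is nearest (Δ 0.011).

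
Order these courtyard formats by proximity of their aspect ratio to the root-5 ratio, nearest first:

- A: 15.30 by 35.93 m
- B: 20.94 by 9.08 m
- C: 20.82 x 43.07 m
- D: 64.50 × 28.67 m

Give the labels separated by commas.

D, B, A, C

Ratios: A = 35.93 / 15.30 ≈ 2.348; B = 20.94 / 9.08 ≈ 2.306; C = 43.07 / 20.82 ≈ 2.069; D = 64.50 / 28.67 ≈ 2.250.
|Δ from 2.236|: A 0.112; B 0.070; C 0.167; D 0.014.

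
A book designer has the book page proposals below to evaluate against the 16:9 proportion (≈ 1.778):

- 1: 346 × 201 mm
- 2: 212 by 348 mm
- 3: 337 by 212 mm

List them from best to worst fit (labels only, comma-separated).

1, 2, 3

Ratios: 1 = 346 / 201 ≈ 1.721; 2 = 348 / 212 ≈ 1.642; 3 = 337 / 212 ≈ 1.590.
|Δ from 1.778|: 1 0.057; 2 0.136; 3 0.188.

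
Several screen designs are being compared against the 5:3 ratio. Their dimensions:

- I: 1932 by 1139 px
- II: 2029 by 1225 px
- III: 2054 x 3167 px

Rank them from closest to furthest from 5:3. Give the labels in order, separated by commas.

Ratios: I = 1932 / 1139 ≈ 1.696; II = 2029 / 1225 ≈ 1.656; III = 3167 / 2054 ≈ 1.542.
|Δ from 1.667|: I 0.029; II 0.011; III 0.125.

II, I, III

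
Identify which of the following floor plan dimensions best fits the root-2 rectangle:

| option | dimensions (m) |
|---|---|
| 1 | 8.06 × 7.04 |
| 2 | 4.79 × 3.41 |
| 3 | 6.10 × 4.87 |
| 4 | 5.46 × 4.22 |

Target root-2 ≈ 1.414.
1: 1.145 (Δ0.269)  2: 1.405 (Δ0.009)  3: 1.253 (Δ0.161)  4: 1.294 (Δ0.120)

2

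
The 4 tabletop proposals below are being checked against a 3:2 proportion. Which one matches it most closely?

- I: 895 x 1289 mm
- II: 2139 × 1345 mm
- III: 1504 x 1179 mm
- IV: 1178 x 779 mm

IV

Target 3:2 ≈ 1.500.
I: 1.440 (Δ0.060)  II: 1.590 (Δ0.090)  III: 1.276 (Δ0.224)  IV: 1.512 (Δ0.012)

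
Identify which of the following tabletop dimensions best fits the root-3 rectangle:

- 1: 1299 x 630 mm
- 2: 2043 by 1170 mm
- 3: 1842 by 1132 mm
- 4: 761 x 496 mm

Ratios (long/short): 1 ≈ 2.062; 2 ≈ 1.746; 3 ≈ 1.627; 4 ≈ 1.534.
root-3 ≈ 1.732; option 2 is nearest (Δ 0.014).

2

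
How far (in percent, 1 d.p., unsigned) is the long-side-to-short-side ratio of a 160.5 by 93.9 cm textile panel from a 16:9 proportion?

3.9%

Ratio = 160.5 / 93.9 ≈ 1.7093.
Ideal 16:9 ≈ 1.7778. |1.7093 − 1.7778| / 1.7778 ≈ 3.85% → 3.9%.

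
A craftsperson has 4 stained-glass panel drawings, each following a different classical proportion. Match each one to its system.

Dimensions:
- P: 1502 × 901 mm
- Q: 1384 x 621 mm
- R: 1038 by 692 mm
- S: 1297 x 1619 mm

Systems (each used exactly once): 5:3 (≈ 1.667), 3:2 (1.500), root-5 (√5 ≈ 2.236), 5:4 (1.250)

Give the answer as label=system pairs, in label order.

P=5:3, Q=root-5, R=3:2, S=5:4

P = 1502/901 ≈ 1.667 → 5:3 (1.667)
Q = 1384/621 ≈ 2.229 → root-5 (2.236)
R = 1038/692 ≈ 1.500 → 3:2 (1.500)
S = 1619/1297 ≈ 1.248 → 5:4 (1.250)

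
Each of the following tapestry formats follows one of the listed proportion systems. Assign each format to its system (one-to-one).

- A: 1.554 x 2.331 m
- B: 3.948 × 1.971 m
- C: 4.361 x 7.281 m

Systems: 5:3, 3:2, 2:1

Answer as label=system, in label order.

A=3:2, B=2:1, C=5:3

A = 2.331/1.554 ≈ 1.500 → 3:2 (1.500)
B = 3.948/1.971 ≈ 2.003 → 2:1 (2.000)
C = 7.281/4.361 ≈ 1.670 → 5:3 (1.667)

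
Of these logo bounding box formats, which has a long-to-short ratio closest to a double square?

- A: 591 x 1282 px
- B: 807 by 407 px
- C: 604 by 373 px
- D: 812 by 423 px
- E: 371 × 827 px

B

Target 2:1 ≈ 2.000.
A: 2.169 (Δ0.169)  B: 1.983 (Δ0.017)  C: 1.619 (Δ0.381)  D: 1.920 (Δ0.080)  E: 2.229 (Δ0.229)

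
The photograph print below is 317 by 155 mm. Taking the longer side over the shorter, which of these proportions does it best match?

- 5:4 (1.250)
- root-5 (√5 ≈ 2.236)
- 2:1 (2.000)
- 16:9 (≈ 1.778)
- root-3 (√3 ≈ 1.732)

Ratio = 317 / 155 ≈ 2.045.
Distances: 5:4 1.250 (Δ 0.795); root-5 2.236 (Δ 0.191); 2:1 2.000 (Δ 0.045); 16:9 1.778 (Δ 0.267); root-3 1.732 (Δ 0.313).

2:1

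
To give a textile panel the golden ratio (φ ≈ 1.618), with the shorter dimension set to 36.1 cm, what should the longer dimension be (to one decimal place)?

golden ratio ≈ 1.61803.
Longer side = 36.1 × 1.61803 ≈ 58.411 → 58.4 cm.

58.4 cm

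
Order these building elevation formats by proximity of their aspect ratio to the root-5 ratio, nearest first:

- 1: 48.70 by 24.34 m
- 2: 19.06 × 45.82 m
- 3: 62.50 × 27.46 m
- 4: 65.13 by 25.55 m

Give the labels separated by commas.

3, 2, 1, 4

1: 48.70/24.34 ≈ 2.001 → |2.001 − 2.236| = 0.235
2: 45.82/19.06 ≈ 2.404 → |2.404 − 2.236| = 0.168
3: 62.50/27.46 ≈ 2.276 → |2.276 − 2.236| = 0.040
4: 65.13/25.55 ≈ 2.549 → |2.549 − 2.236| = 0.313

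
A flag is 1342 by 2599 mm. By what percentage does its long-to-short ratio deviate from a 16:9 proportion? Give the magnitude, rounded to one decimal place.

8.9%

Ratio = 2599 / 1342 ≈ 1.9367.
Ideal 16:9 ≈ 1.7778. |1.9367 − 1.7778| / 1.7778 ≈ 8.94% → 8.9%.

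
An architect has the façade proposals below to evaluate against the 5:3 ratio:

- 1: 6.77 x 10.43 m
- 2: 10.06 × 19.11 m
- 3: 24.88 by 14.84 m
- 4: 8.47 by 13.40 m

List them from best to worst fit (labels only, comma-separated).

3, 4, 1, 2

Ratios: 1 = 10.43 / 6.77 ≈ 1.541; 2 = 19.11 / 10.06 ≈ 1.900; 3 = 24.88 / 14.84 ≈ 1.677; 4 = 13.40 / 8.47 ≈ 1.582.
|Δ from 1.667|: 1 0.126; 2 0.233; 3 0.010; 4 0.085.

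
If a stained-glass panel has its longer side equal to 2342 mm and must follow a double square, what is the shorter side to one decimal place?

2:1 = 2.00000.
Shorter side = 2342 ÷ 2.00000 ≈ 1171.000 → 1171.0 mm.

1171.0 mm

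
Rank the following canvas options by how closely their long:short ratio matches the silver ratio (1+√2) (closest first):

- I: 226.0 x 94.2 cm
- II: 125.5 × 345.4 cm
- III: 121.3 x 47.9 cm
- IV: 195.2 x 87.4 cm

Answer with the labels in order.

Ratios: I = 226.0 / 94.2 ≈ 2.399; II = 345.4 / 125.5 ≈ 2.752; III = 121.3 / 47.9 ≈ 2.532; IV = 195.2 / 87.4 ≈ 2.233.
|Δ from 2.414|: I 0.015; II 0.338; III 0.118; IV 0.181.

I, III, IV, II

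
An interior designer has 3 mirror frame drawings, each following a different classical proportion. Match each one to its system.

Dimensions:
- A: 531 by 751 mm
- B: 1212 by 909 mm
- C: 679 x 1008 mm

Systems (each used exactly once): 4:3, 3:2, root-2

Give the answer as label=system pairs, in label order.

A=root-2, B=4:3, C=3:2

Ratios: A ≈ 1.414; B ≈ 1.333; C ≈ 1.485.
Targets: 4:3 ≈ 1.333; 3:2 ≈ 1.500; root-2 ≈ 1.414.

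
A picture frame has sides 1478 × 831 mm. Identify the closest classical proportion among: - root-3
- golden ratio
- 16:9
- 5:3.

1478/831 ≈ 1.779. Nearest candidates are 16:9 (1.778, off by 0.001) and root-3 (1.732, off by 0.047).

16:9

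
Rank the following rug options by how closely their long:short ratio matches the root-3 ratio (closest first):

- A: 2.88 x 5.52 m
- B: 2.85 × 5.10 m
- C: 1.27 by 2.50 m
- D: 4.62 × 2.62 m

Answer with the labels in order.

D, B, A, C

Ratios: A = 5.52 / 2.88 ≈ 1.917; B = 5.10 / 2.85 ≈ 1.789; C = 2.50 / 1.27 ≈ 1.969; D = 4.62 / 2.62 ≈ 1.763.
|Δ from 1.732|: A 0.185; B 0.057; C 0.237; D 0.031.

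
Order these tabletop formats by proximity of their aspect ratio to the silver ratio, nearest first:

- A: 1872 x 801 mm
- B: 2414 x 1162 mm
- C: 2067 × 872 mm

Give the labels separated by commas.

C, A, B

A: 1872/801 ≈ 2.337 → |2.337 − 2.414| = 0.077
B: 2414/1162 ≈ 2.077 → |2.077 − 2.414| = 0.337
C: 2067/872 ≈ 2.370 → |2.370 − 2.414| = 0.044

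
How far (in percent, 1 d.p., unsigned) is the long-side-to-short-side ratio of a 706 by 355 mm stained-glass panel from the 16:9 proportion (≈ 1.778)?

11.9%

Ratio = 706 / 355 ≈ 1.9887.
Ideal 16:9 ≈ 1.7778. |1.9887 − 1.7778| / 1.7778 ≈ 11.86% → 11.9%.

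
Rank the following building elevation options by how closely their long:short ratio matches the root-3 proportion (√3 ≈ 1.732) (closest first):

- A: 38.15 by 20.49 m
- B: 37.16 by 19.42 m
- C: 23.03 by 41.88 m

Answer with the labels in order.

Ratios: A = 38.15 / 20.49 ≈ 1.862; B = 37.16 / 19.42 ≈ 1.913; C = 41.88 / 23.03 ≈ 1.818.
|Δ from 1.732|: A 0.130; B 0.181; C 0.086.

C, A, B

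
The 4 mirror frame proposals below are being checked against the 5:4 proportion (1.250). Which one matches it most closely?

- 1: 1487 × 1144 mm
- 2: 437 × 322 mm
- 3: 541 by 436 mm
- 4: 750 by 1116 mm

Target 5:4 ≈ 1.250.
1: 1.300 (Δ0.050)  2: 1.357 (Δ0.107)  3: 1.241 (Δ0.009)  4: 1.488 (Δ0.238)

3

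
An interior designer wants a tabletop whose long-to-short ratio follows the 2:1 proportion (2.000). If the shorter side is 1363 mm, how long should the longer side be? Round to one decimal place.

2726.0 mm

2:1 = 2.00000.
Longer side = 1363 × 2.00000 ≈ 2726.000 → 2726.0 mm.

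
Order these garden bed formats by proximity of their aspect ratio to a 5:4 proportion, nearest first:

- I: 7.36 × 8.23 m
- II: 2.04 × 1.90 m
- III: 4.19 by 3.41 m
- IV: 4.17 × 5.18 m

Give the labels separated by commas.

Ratios: I = 8.23 / 7.36 ≈ 1.118; II = 2.04 / 1.90 ≈ 1.074; III = 4.19 / 3.41 ≈ 1.229; IV = 5.18 / 4.17 ≈ 1.242.
|Δ from 1.250|: I 0.132; II 0.176; III 0.021; IV 0.008.

IV, III, I, II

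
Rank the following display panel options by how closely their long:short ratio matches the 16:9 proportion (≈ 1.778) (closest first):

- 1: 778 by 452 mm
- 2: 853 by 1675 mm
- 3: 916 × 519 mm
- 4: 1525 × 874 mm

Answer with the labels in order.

1: 778/452 ≈ 1.721 → |1.721 − 1.778| = 0.057
2: 1675/853 ≈ 1.964 → |1.964 − 1.778| = 0.186
3: 916/519 ≈ 1.765 → |1.765 − 1.778| = 0.013
4: 1525/874 ≈ 1.745 → |1.745 − 1.778| = 0.033

3, 4, 1, 2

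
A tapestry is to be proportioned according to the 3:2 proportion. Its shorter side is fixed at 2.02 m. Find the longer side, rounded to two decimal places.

3:2 = 1.50000.
Longer side = 2.02 × 1.50000 ≈ 3.0300 → 3.03 m.

3.03 m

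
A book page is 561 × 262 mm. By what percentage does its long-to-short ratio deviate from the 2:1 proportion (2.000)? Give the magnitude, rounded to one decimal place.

7.1%

Ratio = 561 / 262 ≈ 2.1412.
Ideal 2:1 = 2.0000. |2.1412 − 2.0000| / 2.0000 ≈ 7.06% → 7.1%.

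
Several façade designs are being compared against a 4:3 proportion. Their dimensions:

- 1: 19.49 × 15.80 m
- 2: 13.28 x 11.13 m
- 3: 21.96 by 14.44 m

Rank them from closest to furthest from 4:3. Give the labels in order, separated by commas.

1, 2, 3

1: 19.49/15.80 ≈ 1.234 → |1.234 − 1.333| = 0.099
2: 13.28/11.13 ≈ 1.193 → |1.193 − 1.333| = 0.140
3: 21.96/14.44 ≈ 1.521 → |1.521 − 1.333| = 0.188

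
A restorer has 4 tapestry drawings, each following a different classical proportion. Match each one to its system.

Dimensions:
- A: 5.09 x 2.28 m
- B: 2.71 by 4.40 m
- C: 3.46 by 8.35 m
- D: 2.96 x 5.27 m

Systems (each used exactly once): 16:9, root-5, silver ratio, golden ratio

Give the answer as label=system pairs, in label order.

Ratios: A ≈ 2.232; B ≈ 1.624; C ≈ 2.413; D ≈ 1.780.
Targets: 16:9 ≈ 1.778; root-5 ≈ 2.236; silver ratio ≈ 2.414; golden ratio ≈ 1.618.

A=root-5, B=golden ratio, C=silver ratio, D=16:9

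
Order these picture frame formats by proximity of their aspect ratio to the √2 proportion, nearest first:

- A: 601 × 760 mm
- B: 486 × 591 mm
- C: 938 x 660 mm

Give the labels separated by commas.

Ratios: A = 760 / 601 ≈ 1.265; B = 591 / 486 ≈ 1.216; C = 938 / 660 ≈ 1.421.
|Δ from 1.414|: A 0.149; B 0.198; C 0.007.

C, A, B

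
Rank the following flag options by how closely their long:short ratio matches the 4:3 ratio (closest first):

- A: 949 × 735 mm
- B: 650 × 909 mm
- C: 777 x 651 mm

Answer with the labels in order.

Ratios: A = 949 / 735 ≈ 1.291; B = 909 / 650 ≈ 1.398; C = 777 / 651 ≈ 1.194.
|Δ from 1.333|: A 0.042; B 0.065; C 0.139.

A, B, C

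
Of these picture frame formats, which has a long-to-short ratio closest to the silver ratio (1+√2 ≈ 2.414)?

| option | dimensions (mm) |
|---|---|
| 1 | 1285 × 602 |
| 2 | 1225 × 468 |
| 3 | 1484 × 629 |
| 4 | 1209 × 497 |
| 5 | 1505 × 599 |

Target silver ratio ≈ 2.414.
1: 2.135 (Δ0.279)  2: 2.618 (Δ0.204)  3: 2.359 (Δ0.055)  4: 2.433 (Δ0.019)  5: 2.513 (Δ0.099)

4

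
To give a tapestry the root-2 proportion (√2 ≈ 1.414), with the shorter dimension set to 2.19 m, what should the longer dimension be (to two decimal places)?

3.10 m

root-2 ≈ 1.41421.
Longer side = 2.19 × 1.41421 ≈ 3.0971 → 3.10 m.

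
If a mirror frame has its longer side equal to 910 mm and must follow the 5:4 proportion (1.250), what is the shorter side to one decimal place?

5:4 = 1.25000.
Shorter side = 910 ÷ 1.25000 ≈ 728.000 → 728.0 mm.

728.0 mm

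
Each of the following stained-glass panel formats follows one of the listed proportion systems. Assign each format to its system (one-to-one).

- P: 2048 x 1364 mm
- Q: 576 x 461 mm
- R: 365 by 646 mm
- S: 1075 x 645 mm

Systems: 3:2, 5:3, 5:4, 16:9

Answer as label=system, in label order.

P = 2048/1364 ≈ 1.501 → 3:2 (1.500)
Q = 576/461 ≈ 1.249 → 5:4 (1.250)
R = 646/365 ≈ 1.770 → 16:9 (1.778)
S = 1075/645 ≈ 1.667 → 5:3 (1.667)

P=3:2, Q=5:4, R=16:9, S=5:3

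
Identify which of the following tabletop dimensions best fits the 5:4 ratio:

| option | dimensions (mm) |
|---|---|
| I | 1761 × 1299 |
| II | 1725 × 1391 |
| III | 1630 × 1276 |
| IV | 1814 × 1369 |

Ratios (long/short): I ≈ 1.356; II ≈ 1.240; III ≈ 1.277; IV ≈ 1.325.
5:4 ≈ 1.250; option II is nearest (Δ 0.010).

II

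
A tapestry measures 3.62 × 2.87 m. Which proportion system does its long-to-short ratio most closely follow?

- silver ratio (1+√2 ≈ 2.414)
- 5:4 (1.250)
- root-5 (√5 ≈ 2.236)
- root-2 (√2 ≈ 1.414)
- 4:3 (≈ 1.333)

3.62/2.87 ≈ 1.261. Nearest candidates are 5:4 (1.250, off by 0.011) and 4:3 (1.333, off by 0.072).

5:4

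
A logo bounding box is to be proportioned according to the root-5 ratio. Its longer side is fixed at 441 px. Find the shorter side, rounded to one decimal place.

root-5 ≈ 2.23607.
Shorter side = 441 ÷ 2.23607 ≈ 197.221 → 197.2 px.

197.2 px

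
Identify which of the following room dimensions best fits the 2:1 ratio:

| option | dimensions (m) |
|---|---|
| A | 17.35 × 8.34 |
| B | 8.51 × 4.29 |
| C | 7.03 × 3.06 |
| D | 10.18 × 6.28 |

B

Ratios (long/short): A ≈ 2.080; B ≈ 1.984; C ≈ 2.297; D ≈ 1.621.
2:1 ≈ 2.000; option B is nearest (Δ 0.016).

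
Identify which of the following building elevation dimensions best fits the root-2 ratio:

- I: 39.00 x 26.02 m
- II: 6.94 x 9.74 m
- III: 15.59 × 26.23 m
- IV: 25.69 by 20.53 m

Ratios (long/short): I ≈ 1.499; II ≈ 1.403; III ≈ 1.682; IV ≈ 1.251.
root-2 ≈ 1.414; option II is nearest (Δ 0.011).

II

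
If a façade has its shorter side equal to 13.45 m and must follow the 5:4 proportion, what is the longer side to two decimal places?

16.81 m

5:4 = 1.25000.
Longer side = 13.45 × 1.25000 ≈ 16.8125 → 16.81 m.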